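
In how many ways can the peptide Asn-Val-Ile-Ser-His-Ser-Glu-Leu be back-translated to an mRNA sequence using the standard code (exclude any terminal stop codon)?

Asn: 2 codons.
Val: 4 codons.
Ile: 3 codons.
Ser: 6 codons.
His: 2 codons.
Ser: 6 codons.
Glu: 2 codons.
Leu: 6 codons.
2 × 4 × 3 × 6 × 2 × 6 × 2 × 6 = 20736.

20736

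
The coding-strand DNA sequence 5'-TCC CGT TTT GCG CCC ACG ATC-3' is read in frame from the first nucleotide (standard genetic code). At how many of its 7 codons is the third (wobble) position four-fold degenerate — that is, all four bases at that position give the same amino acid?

Codon 1 TCC (Ser): third position 4-fold.
Codon 2 CGT (Arg): third position 4-fold.
Codon 3 TTT (Phe): third position 2-fold.
Codon 4 GCG (Ala): third position 4-fold.
Codon 5 CCC (Pro): third position 4-fold.
Codon 6 ACG (Thr): third position 4-fold.
Codon 7 ATC (Ile): third position 3-fold.
Four-fold degenerate third positions: 5.

5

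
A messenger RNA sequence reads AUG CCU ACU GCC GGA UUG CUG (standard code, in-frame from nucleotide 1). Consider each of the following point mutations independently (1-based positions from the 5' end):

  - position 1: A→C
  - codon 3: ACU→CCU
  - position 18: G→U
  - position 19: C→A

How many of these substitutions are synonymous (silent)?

0

Codon 1: AUG (Met) → CUG (Leu) — missense.
Codon 3: ACU (Thr) → CCU (Pro) — missense.
Codon 6: UUG (Leu) → UUU (Phe) — missense.
Codon 7: CUG (Leu) → AUG (Met) — missense.
Synonymous: 0 of 4.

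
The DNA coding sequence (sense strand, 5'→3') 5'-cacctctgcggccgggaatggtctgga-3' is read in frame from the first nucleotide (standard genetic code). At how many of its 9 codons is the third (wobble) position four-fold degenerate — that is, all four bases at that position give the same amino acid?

5

Codon 1 CAC (His): third position 2-fold.
Codon 2 CTC (Leu): third position 4-fold.
Codon 3 TGC (Cys): third position 2-fold.
Codon 4 GGC (Gly): third position 4-fold.
Codon 5 CGG (Arg): third position 4-fold.
Codon 6 GAA (Glu): third position 2-fold.
Codon 7 TGG (Trp): third position 1-fold.
Codon 8 TCT (Ser): third position 4-fold.
Codon 9 GGA (Gly): third position 4-fold.
Four-fold degenerate third positions: 5.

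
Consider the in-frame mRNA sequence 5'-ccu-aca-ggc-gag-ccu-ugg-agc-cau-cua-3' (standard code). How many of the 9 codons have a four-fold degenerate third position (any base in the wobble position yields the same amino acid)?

5

Codon 1 CCU (Pro): third position 4-fold.
Codon 2 ACA (Thr): third position 4-fold.
Codon 3 GGC (Gly): third position 4-fold.
Codon 4 GAG (Glu): third position 2-fold.
Codon 5 CCU (Pro): third position 4-fold.
Codon 6 UGG (Trp): third position 1-fold.
Codon 7 AGC (Ser): third position 2-fold.
Codon 8 CAU (His): third position 2-fold.
Codon 9 CUA (Leu): third position 4-fold.
Four-fold degenerate third positions: 5.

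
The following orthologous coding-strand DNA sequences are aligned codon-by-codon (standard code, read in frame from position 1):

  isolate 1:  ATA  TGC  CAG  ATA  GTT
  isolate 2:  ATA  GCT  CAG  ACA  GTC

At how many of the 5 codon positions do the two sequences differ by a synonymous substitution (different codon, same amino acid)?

1

Codon 1: ATA Ile / ATA Ile — identical.
Codon 2: TGC Cys / GCT Ala — nonsynonymous.
Codon 3: CAG Gln / CAG Gln — identical.
Codon 4: ATA Ile / ACA Thr — nonsynonymous.
Codon 5: GTT Val / GTC Val — synonymous.
Synonymous differences: 1.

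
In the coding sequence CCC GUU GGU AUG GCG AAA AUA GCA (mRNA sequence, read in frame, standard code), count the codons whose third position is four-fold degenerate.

5

Codon 1 CCC (Pro): third position 4-fold.
Codon 2 GUU (Val): third position 4-fold.
Codon 3 GGU (Gly): third position 4-fold.
Codon 4 AUG (Met): third position 1-fold.
Codon 5 GCG (Ala): third position 4-fold.
Codon 6 AAA (Lys): third position 2-fold.
Codon 7 AUA (Ile): third position 3-fold.
Codon 8 GCA (Ala): third position 4-fold.
Four-fold degenerate third positions: 5.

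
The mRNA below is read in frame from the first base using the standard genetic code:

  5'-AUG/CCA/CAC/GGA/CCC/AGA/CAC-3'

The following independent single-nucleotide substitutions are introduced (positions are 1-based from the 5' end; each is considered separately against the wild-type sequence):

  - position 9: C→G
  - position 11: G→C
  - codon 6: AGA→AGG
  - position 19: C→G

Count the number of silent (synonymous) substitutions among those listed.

Codon 3: CAC (His) → CAG (Gln) — missense.
Codon 4: GGA (Gly) → GCA (Ala) — missense.
Codon 6: AGA (Arg) → AGG (Arg) — synonymous.
Codon 7: CAC (His) → GAC (Asp) — missense.
Synonymous: 1 of 4.

1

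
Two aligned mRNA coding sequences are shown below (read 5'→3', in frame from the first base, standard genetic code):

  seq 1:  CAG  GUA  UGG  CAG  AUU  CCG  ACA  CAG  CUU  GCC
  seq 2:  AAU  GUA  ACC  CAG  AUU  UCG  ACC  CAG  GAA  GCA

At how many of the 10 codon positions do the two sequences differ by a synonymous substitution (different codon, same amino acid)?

Codon 1: CAG Gln / AAU Asn — nonsynonymous.
Codon 2: GUA Val / GUA Val — identical.
Codon 3: UGG Trp / ACC Thr — nonsynonymous.
Codon 4: CAG Gln / CAG Gln — identical.
Codon 5: AUU Ile / AUU Ile — identical.
Codon 6: CCG Pro / UCG Ser — nonsynonymous.
Codon 7: ACA Thr / ACC Thr — synonymous.
Codon 8: CAG Gln / CAG Gln — identical.
Codon 9: CUU Leu / GAA Glu — nonsynonymous.
Codon 10: GCC Ala / GCA Ala — synonymous.
Synonymous differences: 2.

2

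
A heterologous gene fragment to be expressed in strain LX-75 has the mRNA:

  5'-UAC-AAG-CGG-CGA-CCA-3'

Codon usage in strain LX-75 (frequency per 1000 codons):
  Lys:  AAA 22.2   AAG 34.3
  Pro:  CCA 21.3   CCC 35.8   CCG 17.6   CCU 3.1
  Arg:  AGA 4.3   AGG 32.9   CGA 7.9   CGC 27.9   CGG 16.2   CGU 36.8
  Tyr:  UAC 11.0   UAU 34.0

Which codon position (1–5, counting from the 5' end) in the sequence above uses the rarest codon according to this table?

4

Codon 1 UAC (Tyr): 11.0 per 1000.
Codon 2 AAG (Lys): 34.3 per 1000.
Codon 3 CGG (Arg): 16.2 per 1000.
Codon 4 CGA (Arg): 7.9 per 1000.
Codon 5 CCA (Pro): 21.3 per 1000.
Lowest frequency is 7.9 at codon 4.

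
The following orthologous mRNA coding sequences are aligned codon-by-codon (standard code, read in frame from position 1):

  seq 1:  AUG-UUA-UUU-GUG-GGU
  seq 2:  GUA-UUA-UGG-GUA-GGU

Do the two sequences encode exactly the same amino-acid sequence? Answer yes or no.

no

Codon 1: AUG Met / GUA Val — nonsynonymous.
Codon 2: UUA Leu / UUA Leu — identical.
Codon 3: UUU Phe / UGG Trp — nonsynonymous.
Codon 4: GUG Val / GUA Val — synonymous.
Codon 5: GGU Gly / GGU Gly — identical.
Nonsynonymous differences: 2 → different protein.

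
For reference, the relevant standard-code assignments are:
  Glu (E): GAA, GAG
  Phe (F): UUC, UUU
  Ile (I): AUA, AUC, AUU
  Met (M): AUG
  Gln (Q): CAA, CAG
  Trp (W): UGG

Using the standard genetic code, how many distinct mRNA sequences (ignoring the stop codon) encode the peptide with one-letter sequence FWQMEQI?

Phe: 2 codons.
Trp: 1 codon.
Gln: 2 codons.
Met: 1 codon.
Glu: 2 codons.
Gln: 2 codons.
Ile: 3 codons.
2 × 1 × 2 × 1 × 2 × 2 × 3 = 48.

48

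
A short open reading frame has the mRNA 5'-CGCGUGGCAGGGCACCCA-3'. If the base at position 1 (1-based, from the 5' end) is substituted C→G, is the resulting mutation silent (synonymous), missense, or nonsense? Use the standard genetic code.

missense

Position 1 falls in codon 1: CGC → Arg.
After the substitution the codon is GGC → Gly.
Arg ≠ Gly, so this is a missense mutation.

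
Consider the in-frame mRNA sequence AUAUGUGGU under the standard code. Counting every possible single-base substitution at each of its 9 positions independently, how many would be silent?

6

Codon 1 (AUA, Ile): 2 synonymous substitutions.
Codon 2 (UGU, Cys): 1 synonymous substitution.
Codon 3 (GGU, Gly): 3 synonymous substitutions.
Total: 2 + 1 + 3 = 6.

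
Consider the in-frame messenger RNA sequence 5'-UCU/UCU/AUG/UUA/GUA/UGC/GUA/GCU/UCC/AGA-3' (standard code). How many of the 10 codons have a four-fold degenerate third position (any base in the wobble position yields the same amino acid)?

Codon 1 UCU (Ser): third position 4-fold.
Codon 2 UCU (Ser): third position 4-fold.
Codon 3 AUG (Met): third position 1-fold.
Codon 4 UUA (Leu): third position 2-fold.
Codon 5 GUA (Val): third position 4-fold.
Codon 6 UGC (Cys): third position 2-fold.
Codon 7 GUA (Val): third position 4-fold.
Codon 8 GCU (Ala): third position 4-fold.
Codon 9 UCC (Ser): third position 4-fold.
Codon 10 AGA (Arg): third position 2-fold.
Four-fold degenerate third positions: 6.

6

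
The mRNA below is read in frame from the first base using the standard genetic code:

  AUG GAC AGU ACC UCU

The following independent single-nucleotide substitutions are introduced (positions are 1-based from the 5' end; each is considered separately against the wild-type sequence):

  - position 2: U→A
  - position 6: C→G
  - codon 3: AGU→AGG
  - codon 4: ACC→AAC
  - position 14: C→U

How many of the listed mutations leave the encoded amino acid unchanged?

0

Codon 1: AUG (Met) → AAG (Lys) — missense.
Codon 2: GAC (Asp) → GAG (Glu) — missense.
Codon 3: AGU (Ser) → AGG (Arg) — missense.
Codon 4: ACC (Thr) → AAC (Asn) — missense.
Codon 5: UCU (Ser) → UUU (Phe) — missense.
Synonymous: 0 of 5.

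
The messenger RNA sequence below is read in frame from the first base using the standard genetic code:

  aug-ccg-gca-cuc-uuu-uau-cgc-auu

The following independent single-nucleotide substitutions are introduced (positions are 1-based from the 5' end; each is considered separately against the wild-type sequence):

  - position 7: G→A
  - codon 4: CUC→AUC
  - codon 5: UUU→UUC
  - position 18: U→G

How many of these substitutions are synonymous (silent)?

1

Codon 3: GCA (Ala) → ACA (Thr) — missense.
Codon 4: CUC (Leu) → AUC (Ile) — missense.
Codon 5: UUU (Phe) → UUC (Phe) — synonymous.
Codon 6: UAU (Tyr) → UAG (Stop) — nonsense.
Synonymous: 1 of 4.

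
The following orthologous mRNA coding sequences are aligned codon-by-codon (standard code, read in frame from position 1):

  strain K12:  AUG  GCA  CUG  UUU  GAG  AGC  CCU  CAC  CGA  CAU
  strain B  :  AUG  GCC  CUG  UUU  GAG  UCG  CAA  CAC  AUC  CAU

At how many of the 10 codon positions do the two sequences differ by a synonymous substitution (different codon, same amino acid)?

2

Codon 1: AUG Met / AUG Met — identical.
Codon 2: GCA Ala / GCC Ala — synonymous.
Codon 3: CUG Leu / CUG Leu — identical.
Codon 4: UUU Phe / UUU Phe — identical.
Codon 5: GAG Glu / GAG Glu — identical.
Codon 6: AGC Ser / UCG Ser — synonymous.
Codon 7: CCU Pro / CAA Gln — nonsynonymous.
Codon 8: CAC His / CAC His — identical.
Codon 9: CGA Arg / AUC Ile — nonsynonymous.
Codon 10: CAU His / CAU His — identical.
Synonymous differences: 2.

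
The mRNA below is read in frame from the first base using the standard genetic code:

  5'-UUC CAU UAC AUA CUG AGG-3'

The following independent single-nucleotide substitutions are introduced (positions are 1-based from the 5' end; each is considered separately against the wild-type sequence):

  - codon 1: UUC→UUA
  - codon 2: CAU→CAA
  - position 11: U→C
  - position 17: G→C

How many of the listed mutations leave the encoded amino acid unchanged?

Codon 1: UUC (Phe) → UUA (Leu) — missense.
Codon 2: CAU (His) → CAA (Gln) — missense.
Codon 4: AUA (Ile) → ACA (Thr) — missense.
Codon 6: AGG (Arg) → ACG (Thr) — missense.
Synonymous: 0 of 4.

0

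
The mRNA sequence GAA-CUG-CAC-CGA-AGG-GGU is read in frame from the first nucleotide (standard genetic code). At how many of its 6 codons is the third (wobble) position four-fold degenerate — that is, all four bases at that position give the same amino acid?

3

Codon 1 GAA (Glu): third position 2-fold.
Codon 2 CUG (Leu): third position 4-fold.
Codon 3 CAC (His): third position 2-fold.
Codon 4 CGA (Arg): third position 4-fold.
Codon 5 AGG (Arg): third position 2-fold.
Codon 6 GGU (Gly): third position 4-fold.
Four-fold degenerate third positions: 3.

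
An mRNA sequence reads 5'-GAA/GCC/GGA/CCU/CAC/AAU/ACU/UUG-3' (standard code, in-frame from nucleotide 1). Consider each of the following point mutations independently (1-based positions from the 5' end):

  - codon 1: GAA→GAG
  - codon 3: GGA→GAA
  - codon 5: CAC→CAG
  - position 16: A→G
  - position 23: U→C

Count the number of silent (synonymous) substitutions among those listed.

1

Codon 1: GAA (Glu) → GAG (Glu) — synonymous.
Codon 3: GGA (Gly) → GAA (Glu) — missense.
Codon 5: CAC (His) → CAG (Gln) — missense.
Codon 6: AAU (Asn) → GAU (Asp) — missense.
Codon 8: UUG (Leu) → UCG (Ser) — missense.
Synonymous: 1 of 5.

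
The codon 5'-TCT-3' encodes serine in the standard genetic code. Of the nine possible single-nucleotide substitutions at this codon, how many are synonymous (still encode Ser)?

3

Position 1: none → 0 synonymous.
Position 2: none → 0 synonymous.
Position 3: TCC, TCA, TCG → 3 synonymous.
Total: 0 + 0 + 3 = 3.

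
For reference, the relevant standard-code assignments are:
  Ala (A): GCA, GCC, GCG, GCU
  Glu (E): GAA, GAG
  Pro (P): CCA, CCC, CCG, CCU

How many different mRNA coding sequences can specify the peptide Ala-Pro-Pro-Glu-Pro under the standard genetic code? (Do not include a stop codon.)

512

Ala: 4 codons.
Pro: 4 codons.
Pro: 4 codons.
Glu: 2 codons.
Pro: 4 codons.
4 × 4 × 4 × 2 × 4 = 512.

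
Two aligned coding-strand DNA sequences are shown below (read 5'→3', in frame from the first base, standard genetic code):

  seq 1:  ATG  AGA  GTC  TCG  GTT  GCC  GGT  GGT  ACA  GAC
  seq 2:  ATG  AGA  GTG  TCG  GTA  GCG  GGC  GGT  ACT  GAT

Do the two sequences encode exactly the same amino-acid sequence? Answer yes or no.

yes

Codon 1: ATG Met / ATG Met — identical.
Codon 2: AGA Arg / AGA Arg — identical.
Codon 3: GTC Val / GTG Val — synonymous.
Codon 4: TCG Ser / TCG Ser — identical.
Codon 5: GTT Val / GTA Val — synonymous.
Codon 6: GCC Ala / GCG Ala — synonymous.
Codon 7: GGT Gly / GGC Gly — synonymous.
Codon 8: GGT Gly / GGT Gly — identical.
Codon 9: ACA Thr / ACT Thr — synonymous.
Codon 10: GAC Asp / GAT Asp — synonymous.
Nonsynonymous differences: 0 → same protein.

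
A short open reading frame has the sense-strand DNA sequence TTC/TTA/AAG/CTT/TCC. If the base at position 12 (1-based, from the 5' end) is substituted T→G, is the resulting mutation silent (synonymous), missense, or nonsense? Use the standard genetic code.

silent

Position 12 falls in codon 4: CTT → Leu.
After the substitution the codon is CTG → Leu.
Both encode Leu, so the change is synonymous.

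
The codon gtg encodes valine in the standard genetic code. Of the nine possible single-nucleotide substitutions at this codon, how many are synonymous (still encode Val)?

Position 1: none → 0 synonymous.
Position 2: none → 0 synonymous.
Position 3: GTT, GTC, GTA → 3 synonymous.
Total: 0 + 0 + 3 = 3.

3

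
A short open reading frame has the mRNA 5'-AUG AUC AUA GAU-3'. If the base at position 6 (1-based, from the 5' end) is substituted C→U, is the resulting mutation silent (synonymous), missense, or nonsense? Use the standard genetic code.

silent

Position 6 falls in codon 2: AUC → Ile.
After the substitution the codon is AUU → Ile.
Both encode Ile, so the change is synonymous.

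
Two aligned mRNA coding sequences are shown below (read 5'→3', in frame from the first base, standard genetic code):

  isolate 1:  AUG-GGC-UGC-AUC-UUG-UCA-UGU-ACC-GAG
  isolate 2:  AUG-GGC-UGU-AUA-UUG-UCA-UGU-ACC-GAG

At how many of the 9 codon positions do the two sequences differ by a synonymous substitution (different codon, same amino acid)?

Codon 1: AUG Met / AUG Met — identical.
Codon 2: GGC Gly / GGC Gly — identical.
Codon 3: UGC Cys / UGU Cys — synonymous.
Codon 4: AUC Ile / AUA Ile — synonymous.
Codon 5: UUG Leu / UUG Leu — identical.
Codon 6: UCA Ser / UCA Ser — identical.
Codon 7: UGU Cys / UGU Cys — identical.
Codon 8: ACC Thr / ACC Thr — identical.
Codon 9: GAG Glu / GAG Glu — identical.
Synonymous differences: 2.

2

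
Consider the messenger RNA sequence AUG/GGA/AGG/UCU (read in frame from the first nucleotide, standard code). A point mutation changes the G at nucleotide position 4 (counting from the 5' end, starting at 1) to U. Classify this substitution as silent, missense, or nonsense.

Position 4 falls in codon 2: GGA → Gly.
After the substitution the codon is UGA → Stop.
The new codon is a stop codon, so this is a nonsense mutation.

nonsense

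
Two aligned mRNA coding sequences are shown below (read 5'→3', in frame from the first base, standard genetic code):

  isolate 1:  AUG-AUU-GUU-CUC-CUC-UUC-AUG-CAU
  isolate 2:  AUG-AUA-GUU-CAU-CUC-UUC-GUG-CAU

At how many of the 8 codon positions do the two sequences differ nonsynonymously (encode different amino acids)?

2

Codon 1: AUG Met / AUG Met — identical.
Codon 2: AUU Ile / AUA Ile — synonymous.
Codon 3: GUU Val / GUU Val — identical.
Codon 4: CUC Leu / CAU His — nonsynonymous.
Codon 5: CUC Leu / CUC Leu — identical.
Codon 6: UUC Phe / UUC Phe — identical.
Codon 7: AUG Met / GUG Val — nonsynonymous.
Codon 8: CAU His / CAU His — identical.
Nonsynonymous differences: 2.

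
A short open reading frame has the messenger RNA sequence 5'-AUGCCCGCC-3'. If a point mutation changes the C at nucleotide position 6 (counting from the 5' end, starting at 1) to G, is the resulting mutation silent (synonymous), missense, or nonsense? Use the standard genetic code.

Position 6 falls in codon 2: CCC → Pro.
After the substitution the codon is CCG → Pro.
Both encode Pro, so the change is synonymous.

silent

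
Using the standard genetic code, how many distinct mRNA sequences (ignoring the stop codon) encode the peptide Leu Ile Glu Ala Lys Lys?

Leu: 6 codons.
Ile: 3 codons.
Glu: 2 codons.
Ala: 4 codons.
Lys: 2 codons.
Lys: 2 codons.
6 × 3 × 2 × 4 × 2 × 2 = 576.

576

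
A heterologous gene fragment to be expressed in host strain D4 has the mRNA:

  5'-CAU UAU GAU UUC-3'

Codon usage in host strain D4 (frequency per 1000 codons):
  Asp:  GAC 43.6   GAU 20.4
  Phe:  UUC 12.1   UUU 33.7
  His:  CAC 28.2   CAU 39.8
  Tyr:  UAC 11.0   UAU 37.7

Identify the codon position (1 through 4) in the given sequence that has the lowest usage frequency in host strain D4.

Codon 1 CAU (His): 39.8 per 1000.
Codon 2 UAU (Tyr): 37.7 per 1000.
Codon 3 GAU (Asp): 20.4 per 1000.
Codon 4 UUC (Phe): 12.1 per 1000.
Lowest frequency is 12.1 at codon 4.

4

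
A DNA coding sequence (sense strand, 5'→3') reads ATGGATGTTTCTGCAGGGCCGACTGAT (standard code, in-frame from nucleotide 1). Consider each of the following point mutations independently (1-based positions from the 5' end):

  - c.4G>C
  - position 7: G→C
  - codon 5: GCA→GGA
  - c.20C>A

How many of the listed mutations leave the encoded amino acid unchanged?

Codon 2: GAT (Asp) → CAT (His) — missense.
Codon 3: GTT (Val) → CTT (Leu) — missense.
Codon 5: GCA (Ala) → GGA (Gly) — missense.
Codon 7: CCG (Pro) → CAG (Gln) — missense.
Synonymous: 0 of 4.

0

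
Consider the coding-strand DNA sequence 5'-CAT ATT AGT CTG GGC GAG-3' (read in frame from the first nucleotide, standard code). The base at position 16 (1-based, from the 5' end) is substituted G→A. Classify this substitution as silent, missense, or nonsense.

missense

Position 16 falls in codon 6: GAG → Glu.
After the substitution the codon is AAG → Lys.
Glu ≠ Lys, so this is a missense mutation.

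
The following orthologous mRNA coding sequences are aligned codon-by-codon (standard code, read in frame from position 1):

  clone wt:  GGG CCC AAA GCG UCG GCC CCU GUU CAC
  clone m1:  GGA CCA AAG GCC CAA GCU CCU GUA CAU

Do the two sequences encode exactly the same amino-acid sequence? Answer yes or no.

no

Codon 1: GGG Gly / GGA Gly — synonymous.
Codon 2: CCC Pro / CCA Pro — synonymous.
Codon 3: AAA Lys / AAG Lys — synonymous.
Codon 4: GCG Ala / GCC Ala — synonymous.
Codon 5: UCG Ser / CAA Gln — nonsynonymous.
Codon 6: GCC Ala / GCU Ala — synonymous.
Codon 7: CCU Pro / CCU Pro — identical.
Codon 8: GUU Val / GUA Val — synonymous.
Codon 9: CAC His / CAU His — synonymous.
Nonsynonymous differences: 1 → different protein.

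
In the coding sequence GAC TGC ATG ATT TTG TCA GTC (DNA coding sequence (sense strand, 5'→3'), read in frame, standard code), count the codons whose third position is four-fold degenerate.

Codon 1 GAC (Asp): third position 2-fold.
Codon 2 TGC (Cys): third position 2-fold.
Codon 3 ATG (Met): third position 1-fold.
Codon 4 ATT (Ile): third position 3-fold.
Codon 5 TTG (Leu): third position 2-fold.
Codon 6 TCA (Ser): third position 4-fold.
Codon 7 GTC (Val): third position 4-fold.
Four-fold degenerate third positions: 2.

2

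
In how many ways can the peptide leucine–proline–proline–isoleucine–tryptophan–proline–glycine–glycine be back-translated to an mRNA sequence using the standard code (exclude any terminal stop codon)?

18432

Leu: 6 codons.
Pro: 4 codons.
Pro: 4 codons.
Ile: 3 codons.
Trp: 1 codon.
Pro: 4 codons.
Gly: 4 codons.
Gly: 4 codons.
6 × 4 × 4 × 3 × 1 × 4 × 4 × 4 = 18432.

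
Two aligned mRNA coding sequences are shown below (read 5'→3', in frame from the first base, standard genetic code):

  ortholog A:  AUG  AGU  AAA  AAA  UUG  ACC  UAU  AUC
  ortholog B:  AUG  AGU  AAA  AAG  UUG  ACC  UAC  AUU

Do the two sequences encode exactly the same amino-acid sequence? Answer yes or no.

Codon 1: AUG Met / AUG Met — identical.
Codon 2: AGU Ser / AGU Ser — identical.
Codon 3: AAA Lys / AAA Lys — identical.
Codon 4: AAA Lys / AAG Lys — synonymous.
Codon 5: UUG Leu / UUG Leu — identical.
Codon 6: ACC Thr / ACC Thr — identical.
Codon 7: UAU Tyr / UAC Tyr — synonymous.
Codon 8: AUC Ile / AUU Ile — synonymous.
Nonsynonymous differences: 0 → same protein.

yes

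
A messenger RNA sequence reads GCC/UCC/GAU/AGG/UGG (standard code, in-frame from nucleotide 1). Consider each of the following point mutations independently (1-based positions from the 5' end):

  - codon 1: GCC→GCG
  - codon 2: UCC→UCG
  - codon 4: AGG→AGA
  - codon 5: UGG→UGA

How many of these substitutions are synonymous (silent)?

3

Codon 1: GCC (Ala) → GCG (Ala) — synonymous.
Codon 2: UCC (Ser) → UCG (Ser) — synonymous.
Codon 4: AGG (Arg) → AGA (Arg) — synonymous.
Codon 5: UGG (Trp) → UGA (Stop) — nonsense.
Synonymous: 3 of 4.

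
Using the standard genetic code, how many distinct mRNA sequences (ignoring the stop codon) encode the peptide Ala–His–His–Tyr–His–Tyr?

Ala: 4 codons.
His: 2 codons.
His: 2 codons.
Tyr: 2 codons.
His: 2 codons.
Tyr: 2 codons.
4 × 2 × 2 × 2 × 2 × 2 = 128.

128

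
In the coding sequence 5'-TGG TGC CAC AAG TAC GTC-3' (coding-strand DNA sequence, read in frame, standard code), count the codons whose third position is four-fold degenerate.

Codon 1 TGG (Trp): third position 1-fold.
Codon 2 TGC (Cys): third position 2-fold.
Codon 3 CAC (His): third position 2-fold.
Codon 4 AAG (Lys): third position 2-fold.
Codon 5 TAC (Tyr): third position 2-fold.
Codon 6 GTC (Val): third position 4-fold.
Four-fold degenerate third positions: 1.

1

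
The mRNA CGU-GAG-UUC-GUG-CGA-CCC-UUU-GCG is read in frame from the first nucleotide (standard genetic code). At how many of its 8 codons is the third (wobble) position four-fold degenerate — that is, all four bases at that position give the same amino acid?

5

Codon 1 CGU (Arg): third position 4-fold.
Codon 2 GAG (Glu): third position 2-fold.
Codon 3 UUC (Phe): third position 2-fold.
Codon 4 GUG (Val): third position 4-fold.
Codon 5 CGA (Arg): third position 4-fold.
Codon 6 CCC (Pro): third position 4-fold.
Codon 7 UUU (Phe): third position 2-fold.
Codon 8 GCG (Ala): third position 4-fold.
Four-fold degenerate third positions: 5.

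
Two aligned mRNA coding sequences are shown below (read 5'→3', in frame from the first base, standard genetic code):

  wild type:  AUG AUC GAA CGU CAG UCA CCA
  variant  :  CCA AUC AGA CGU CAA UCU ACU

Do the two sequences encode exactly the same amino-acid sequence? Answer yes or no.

Codon 1: AUG Met / CCA Pro — nonsynonymous.
Codon 2: AUC Ile / AUC Ile — identical.
Codon 3: GAA Glu / AGA Arg — nonsynonymous.
Codon 4: CGU Arg / CGU Arg — identical.
Codon 5: CAG Gln / CAA Gln — synonymous.
Codon 6: UCA Ser / UCU Ser — synonymous.
Codon 7: CCA Pro / ACU Thr — nonsynonymous.
Nonsynonymous differences: 3 → different protein.

no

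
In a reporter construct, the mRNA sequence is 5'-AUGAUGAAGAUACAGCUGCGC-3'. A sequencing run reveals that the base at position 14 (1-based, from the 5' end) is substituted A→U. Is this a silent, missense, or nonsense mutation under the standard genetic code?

missense

Position 14 falls in codon 5: CAG → Gln.
After the substitution the codon is CUG → Leu.
Gln ≠ Leu, so this is a missense mutation.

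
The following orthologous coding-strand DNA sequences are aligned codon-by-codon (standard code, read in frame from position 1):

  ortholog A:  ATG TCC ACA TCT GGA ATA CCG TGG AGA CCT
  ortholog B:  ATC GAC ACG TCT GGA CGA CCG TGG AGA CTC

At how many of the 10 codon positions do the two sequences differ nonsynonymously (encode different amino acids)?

4

Codon 1: ATG Met / ATC Ile — nonsynonymous.
Codon 2: TCC Ser / GAC Asp — nonsynonymous.
Codon 3: ACA Thr / ACG Thr — synonymous.
Codon 4: TCT Ser / TCT Ser — identical.
Codon 5: GGA Gly / GGA Gly — identical.
Codon 6: ATA Ile / CGA Arg — nonsynonymous.
Codon 7: CCG Pro / CCG Pro — identical.
Codon 8: TGG Trp / TGG Trp — identical.
Codon 9: AGA Arg / AGA Arg — identical.
Codon 10: CCT Pro / CTC Leu — nonsynonymous.
Nonsynonymous differences: 4.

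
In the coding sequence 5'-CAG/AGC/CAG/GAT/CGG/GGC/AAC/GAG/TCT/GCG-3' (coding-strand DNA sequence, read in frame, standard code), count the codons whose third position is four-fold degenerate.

Codon 1 CAG (Gln): third position 2-fold.
Codon 2 AGC (Ser): third position 2-fold.
Codon 3 CAG (Gln): third position 2-fold.
Codon 4 GAT (Asp): third position 2-fold.
Codon 5 CGG (Arg): third position 4-fold.
Codon 6 GGC (Gly): third position 4-fold.
Codon 7 AAC (Asn): third position 2-fold.
Codon 8 GAG (Glu): third position 2-fold.
Codon 9 TCT (Ser): third position 4-fold.
Codon 10 GCG (Ala): third position 4-fold.
Four-fold degenerate third positions: 4.

4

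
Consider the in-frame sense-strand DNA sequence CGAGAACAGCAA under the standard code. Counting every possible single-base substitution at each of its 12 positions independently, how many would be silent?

Codon 1 (CGA, Arg): 4 synonymous substitutions.
Codon 2 (GAA, Glu): 1 synonymous substitution.
Codon 3 (CAG, Gln): 1 synonymous substitution.
Codon 4 (CAA, Gln): 1 synonymous substitution.
Total: 4 + 1 + 1 + 1 = 7.

7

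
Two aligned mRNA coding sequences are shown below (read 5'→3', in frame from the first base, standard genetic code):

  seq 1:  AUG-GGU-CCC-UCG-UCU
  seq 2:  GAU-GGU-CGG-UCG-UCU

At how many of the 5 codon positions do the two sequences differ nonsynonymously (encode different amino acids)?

Codon 1: AUG Met / GAU Asp — nonsynonymous.
Codon 2: GGU Gly / GGU Gly — identical.
Codon 3: CCC Pro / CGG Arg — nonsynonymous.
Codon 4: UCG Ser / UCG Ser — identical.
Codon 5: UCU Ser / UCU Ser — identical.
Nonsynonymous differences: 2.

2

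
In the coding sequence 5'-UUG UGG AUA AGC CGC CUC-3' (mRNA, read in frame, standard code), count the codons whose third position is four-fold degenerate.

Codon 1 UUG (Leu): third position 2-fold.
Codon 2 UGG (Trp): third position 1-fold.
Codon 3 AUA (Ile): third position 3-fold.
Codon 4 AGC (Ser): third position 2-fold.
Codon 5 CGC (Arg): third position 4-fold.
Codon 6 CUC (Leu): third position 4-fold.
Four-fold degenerate third positions: 2.

2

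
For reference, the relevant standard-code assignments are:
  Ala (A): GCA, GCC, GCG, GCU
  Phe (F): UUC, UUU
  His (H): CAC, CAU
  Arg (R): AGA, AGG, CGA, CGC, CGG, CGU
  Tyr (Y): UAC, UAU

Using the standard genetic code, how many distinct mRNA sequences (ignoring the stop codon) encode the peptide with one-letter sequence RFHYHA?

Arg: 6 codons.
Phe: 2 codons.
His: 2 codons.
Tyr: 2 codons.
His: 2 codons.
Ala: 4 codons.
6 × 2 × 2 × 2 × 2 × 4 = 384.

384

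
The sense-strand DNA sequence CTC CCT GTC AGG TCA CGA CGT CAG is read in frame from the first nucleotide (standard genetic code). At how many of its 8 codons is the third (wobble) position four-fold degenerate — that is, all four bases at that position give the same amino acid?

Codon 1 CTC (Leu): third position 4-fold.
Codon 2 CCT (Pro): third position 4-fold.
Codon 3 GTC (Val): third position 4-fold.
Codon 4 AGG (Arg): third position 2-fold.
Codon 5 TCA (Ser): third position 4-fold.
Codon 6 CGA (Arg): third position 4-fold.
Codon 7 CGT (Arg): third position 4-fold.
Codon 8 CAG (Gln): third position 2-fold.
Four-fold degenerate third positions: 6.

6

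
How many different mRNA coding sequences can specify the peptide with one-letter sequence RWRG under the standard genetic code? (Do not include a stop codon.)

144

Arg: 6 codons.
Trp: 1 codon.
Arg: 6 codons.
Gly: 4 codons.
6 × 1 × 6 × 4 = 144.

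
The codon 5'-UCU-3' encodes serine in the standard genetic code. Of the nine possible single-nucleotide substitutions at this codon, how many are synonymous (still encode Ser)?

Position 1: none → 0 synonymous.
Position 2: none → 0 synonymous.
Position 3: UCC, UCA, UCG → 3 synonymous.
Total: 0 + 0 + 3 = 3.

3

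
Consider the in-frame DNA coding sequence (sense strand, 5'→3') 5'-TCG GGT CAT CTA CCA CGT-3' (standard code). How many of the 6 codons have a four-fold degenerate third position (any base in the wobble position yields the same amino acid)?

Codon 1 TCG (Ser): third position 4-fold.
Codon 2 GGT (Gly): third position 4-fold.
Codon 3 CAT (His): third position 2-fold.
Codon 4 CTA (Leu): third position 4-fold.
Codon 5 CCA (Pro): third position 4-fold.
Codon 6 CGT (Arg): third position 4-fold.
Four-fold degenerate third positions: 5.

5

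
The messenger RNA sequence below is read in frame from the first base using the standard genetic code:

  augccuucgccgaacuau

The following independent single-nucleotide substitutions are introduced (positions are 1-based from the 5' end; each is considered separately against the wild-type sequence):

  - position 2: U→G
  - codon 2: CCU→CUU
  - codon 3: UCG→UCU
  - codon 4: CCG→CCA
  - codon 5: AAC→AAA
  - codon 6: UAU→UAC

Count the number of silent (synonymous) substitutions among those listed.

Codon 1: AUG (Met) → AGG (Arg) — missense.
Codon 2: CCU (Pro) → CUU (Leu) — missense.
Codon 3: UCG (Ser) → UCU (Ser) — synonymous.
Codon 4: CCG (Pro) → CCA (Pro) — synonymous.
Codon 5: AAC (Asn) → AAA (Lys) — missense.
Codon 6: UAU (Tyr) → UAC (Tyr) — synonymous.
Synonymous: 3 of 6.

3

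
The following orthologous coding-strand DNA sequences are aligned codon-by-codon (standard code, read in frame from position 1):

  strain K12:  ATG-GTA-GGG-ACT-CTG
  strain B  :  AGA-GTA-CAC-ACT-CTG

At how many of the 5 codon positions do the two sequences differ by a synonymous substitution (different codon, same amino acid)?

0

Codon 1: ATG Met / AGA Arg — nonsynonymous.
Codon 2: GTA Val / GTA Val — identical.
Codon 3: GGG Gly / CAC His — nonsynonymous.
Codon 4: ACT Thr / ACT Thr — identical.
Codon 5: CTG Leu / CTG Leu — identical.
Synonymous differences: 0.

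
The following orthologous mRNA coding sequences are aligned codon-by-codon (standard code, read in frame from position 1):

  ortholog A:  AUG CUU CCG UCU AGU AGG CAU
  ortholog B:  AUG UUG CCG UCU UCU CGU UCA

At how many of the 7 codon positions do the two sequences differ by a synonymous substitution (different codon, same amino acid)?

Codon 1: AUG Met / AUG Met — identical.
Codon 2: CUU Leu / UUG Leu — synonymous.
Codon 3: CCG Pro / CCG Pro — identical.
Codon 4: UCU Ser / UCU Ser — identical.
Codon 5: AGU Ser / UCU Ser — synonymous.
Codon 6: AGG Arg / CGU Arg — synonymous.
Codon 7: CAU His / UCA Ser — nonsynonymous.
Synonymous differences: 3.

3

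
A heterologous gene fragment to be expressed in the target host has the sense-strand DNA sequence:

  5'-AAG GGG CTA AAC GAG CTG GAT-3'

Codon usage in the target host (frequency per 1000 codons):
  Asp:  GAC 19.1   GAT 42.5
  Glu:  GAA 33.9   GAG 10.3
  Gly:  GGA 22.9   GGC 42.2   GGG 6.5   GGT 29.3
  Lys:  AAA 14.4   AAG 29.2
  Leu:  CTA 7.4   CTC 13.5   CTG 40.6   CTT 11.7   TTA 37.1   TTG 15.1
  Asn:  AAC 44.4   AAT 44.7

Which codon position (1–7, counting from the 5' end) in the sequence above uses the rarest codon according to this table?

Codon 1 AAG (Lys): 29.2 per 1000.
Codon 2 GGG (Gly): 6.5 per 1000.
Codon 3 CTA (Leu): 7.4 per 1000.
Codon 4 AAC (Asn): 44.4 per 1000.
Codon 5 GAG (Glu): 10.3 per 1000.
Codon 6 CTG (Leu): 40.6 per 1000.
Codon 7 GAT (Asp): 42.5 per 1000.
Lowest frequency is 6.5 at codon 2.

2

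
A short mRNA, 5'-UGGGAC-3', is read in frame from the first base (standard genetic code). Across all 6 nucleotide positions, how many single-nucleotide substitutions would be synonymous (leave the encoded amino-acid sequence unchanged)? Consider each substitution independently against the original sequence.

Codon 1 (UGG, Trp): 0 synonymous substitutions.
Codon 2 (GAC, Asp): 1 synonymous substitution.
Total: 0 + 1 = 1.

1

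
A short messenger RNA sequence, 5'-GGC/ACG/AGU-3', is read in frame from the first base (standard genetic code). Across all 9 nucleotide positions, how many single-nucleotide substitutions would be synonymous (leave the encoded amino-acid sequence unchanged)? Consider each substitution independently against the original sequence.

Codon 1 (GGC, Gly): 3 synonymous substitutions.
Codon 2 (ACG, Thr): 3 synonymous substitutions.
Codon 3 (AGU, Ser): 1 synonymous substitution.
Total: 3 + 3 + 1 = 7.

7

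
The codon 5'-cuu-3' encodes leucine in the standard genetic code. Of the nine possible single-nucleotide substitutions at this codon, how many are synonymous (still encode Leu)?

Position 1: none → 0 synonymous.
Position 2: none → 0 synonymous.
Position 3: CUC, CUA, CUG → 3 synonymous.
Total: 0 + 0 + 3 = 3.

3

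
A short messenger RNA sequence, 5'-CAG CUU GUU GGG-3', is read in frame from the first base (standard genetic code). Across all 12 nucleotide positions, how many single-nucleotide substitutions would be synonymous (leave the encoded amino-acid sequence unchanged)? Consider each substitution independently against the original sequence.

10

Codon 1 (CAG, Gln): 1 synonymous substitution.
Codon 2 (CUU, Leu): 3 synonymous substitutions.
Codon 3 (GUU, Val): 3 synonymous substitutions.
Codon 4 (GGG, Gly): 3 synonymous substitutions.
Total: 1 + 3 + 3 + 3 = 10.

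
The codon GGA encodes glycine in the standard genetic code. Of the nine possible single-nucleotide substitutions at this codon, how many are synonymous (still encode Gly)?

Position 1: none → 0 synonymous.
Position 2: none → 0 synonymous.
Position 3: GGT, GGC, GGG → 3 synonymous.
Total: 0 + 0 + 3 = 3.

3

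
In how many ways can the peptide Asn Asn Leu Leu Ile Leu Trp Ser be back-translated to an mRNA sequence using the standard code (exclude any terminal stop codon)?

Asn: 2 codons.
Asn: 2 codons.
Leu: 6 codons.
Leu: 6 codons.
Ile: 3 codons.
Leu: 6 codons.
Trp: 1 codon.
Ser: 6 codons.
2 × 2 × 6 × 6 × 3 × 6 × 1 × 6 = 15552.

15552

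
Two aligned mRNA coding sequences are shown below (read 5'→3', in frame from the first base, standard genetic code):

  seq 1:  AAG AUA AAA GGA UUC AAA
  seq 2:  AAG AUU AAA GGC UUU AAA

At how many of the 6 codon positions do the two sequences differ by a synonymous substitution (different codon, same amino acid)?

3

Codon 1: AAG Lys / AAG Lys — identical.
Codon 2: AUA Ile / AUU Ile — synonymous.
Codon 3: AAA Lys / AAA Lys — identical.
Codon 4: GGA Gly / GGC Gly — synonymous.
Codon 5: UUC Phe / UUU Phe — synonymous.
Codon 6: AAA Lys / AAA Lys — identical.
Synonymous differences: 3.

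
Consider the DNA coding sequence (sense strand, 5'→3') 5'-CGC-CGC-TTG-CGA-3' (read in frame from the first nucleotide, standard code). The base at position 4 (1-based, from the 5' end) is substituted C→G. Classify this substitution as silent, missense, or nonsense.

Position 4 falls in codon 2: CGC → Arg.
After the substitution the codon is GGC → Gly.
Arg ≠ Gly, so this is a missense mutation.

missense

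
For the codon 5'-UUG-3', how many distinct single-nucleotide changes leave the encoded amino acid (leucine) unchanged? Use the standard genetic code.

2

Position 1: CUG → 1 synonymous.
Position 2: none → 0 synonymous.
Position 3: UUA → 1 synonymous.
Total: 1 + 0 + 1 = 2.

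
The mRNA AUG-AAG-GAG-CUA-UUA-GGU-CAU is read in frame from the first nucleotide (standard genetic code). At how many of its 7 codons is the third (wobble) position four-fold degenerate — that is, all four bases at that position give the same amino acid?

2

Codon 1 AUG (Met): third position 1-fold.
Codon 2 AAG (Lys): third position 2-fold.
Codon 3 GAG (Glu): third position 2-fold.
Codon 4 CUA (Leu): third position 4-fold.
Codon 5 UUA (Leu): third position 2-fold.
Codon 6 GGU (Gly): third position 4-fold.
Codon 7 CAU (His): third position 2-fold.
Four-fold degenerate third positions: 2.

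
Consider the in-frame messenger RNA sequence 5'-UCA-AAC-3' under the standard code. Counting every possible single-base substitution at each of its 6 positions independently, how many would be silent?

Codon 1 (UCA, Ser): 3 synonymous substitutions.
Codon 2 (AAC, Asn): 1 synonymous substitution.
Total: 3 + 1 = 4.

4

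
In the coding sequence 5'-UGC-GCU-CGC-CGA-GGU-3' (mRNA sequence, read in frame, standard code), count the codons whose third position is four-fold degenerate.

Codon 1 UGC (Cys): third position 2-fold.
Codon 2 GCU (Ala): third position 4-fold.
Codon 3 CGC (Arg): third position 4-fold.
Codon 4 CGA (Arg): third position 4-fold.
Codon 5 GGU (Gly): third position 4-fold.
Four-fold degenerate third positions: 4.

4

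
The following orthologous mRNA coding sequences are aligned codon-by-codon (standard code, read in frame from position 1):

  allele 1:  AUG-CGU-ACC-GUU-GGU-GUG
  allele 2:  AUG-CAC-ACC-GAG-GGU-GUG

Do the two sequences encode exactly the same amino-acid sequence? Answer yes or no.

Codon 1: AUG Met / AUG Met — identical.
Codon 2: CGU Arg / CAC His — nonsynonymous.
Codon 3: ACC Thr / ACC Thr — identical.
Codon 4: GUU Val / GAG Glu — nonsynonymous.
Codon 5: GGU Gly / GGU Gly — identical.
Codon 6: GUG Val / GUG Val — identical.
Nonsynonymous differences: 2 → different protein.

no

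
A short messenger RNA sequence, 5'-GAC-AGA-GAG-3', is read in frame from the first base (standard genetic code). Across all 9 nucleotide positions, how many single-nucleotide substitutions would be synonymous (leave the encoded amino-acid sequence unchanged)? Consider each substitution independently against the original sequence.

Codon 1 (GAC, Asp): 1 synonymous substitution.
Codon 2 (AGA, Arg): 2 synonymous substitutions.
Codon 3 (GAG, Glu): 1 synonymous substitution.
Total: 1 + 2 + 1 = 4.

4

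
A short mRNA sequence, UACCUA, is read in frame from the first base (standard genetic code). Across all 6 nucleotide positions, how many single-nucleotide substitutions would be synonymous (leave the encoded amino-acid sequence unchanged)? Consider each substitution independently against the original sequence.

Codon 1 (UAC, Tyr): 1 synonymous substitution.
Codon 2 (CUA, Leu): 4 synonymous substitutions.
Total: 1 + 4 = 5.

5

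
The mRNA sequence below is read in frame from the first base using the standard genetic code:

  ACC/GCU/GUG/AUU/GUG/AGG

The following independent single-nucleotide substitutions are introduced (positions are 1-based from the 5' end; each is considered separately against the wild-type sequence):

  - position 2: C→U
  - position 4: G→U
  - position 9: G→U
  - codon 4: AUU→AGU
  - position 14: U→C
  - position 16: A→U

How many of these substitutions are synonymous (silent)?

1

Codon 1: ACC (Thr) → AUC (Ile) — missense.
Codon 2: GCU (Ala) → UCU (Ser) — missense.
Codon 3: GUG (Val) → GUU (Val) — synonymous.
Codon 4: AUU (Ile) → AGU (Ser) — missense.
Codon 5: GUG (Val) → GCG (Ala) — missense.
Codon 6: AGG (Arg) → UGG (Trp) — missense.
Synonymous: 1 of 6.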